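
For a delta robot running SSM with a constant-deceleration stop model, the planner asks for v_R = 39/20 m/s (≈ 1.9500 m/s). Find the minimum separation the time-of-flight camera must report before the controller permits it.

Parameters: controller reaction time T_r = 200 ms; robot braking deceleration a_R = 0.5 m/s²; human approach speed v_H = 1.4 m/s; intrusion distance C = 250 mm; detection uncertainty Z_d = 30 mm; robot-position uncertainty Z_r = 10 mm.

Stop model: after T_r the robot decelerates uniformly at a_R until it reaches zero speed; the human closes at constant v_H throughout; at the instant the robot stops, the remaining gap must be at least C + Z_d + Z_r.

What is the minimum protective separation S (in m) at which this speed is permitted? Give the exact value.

stop time T_s = (39/20)/(1/2) = 3.9000 s
reaction-phase robot travel = 1.9500·0.2000 = 0.3900 m
braking distance = 1.9500²/(2·0.5000) = 3.8025 m
person approaches 1.4000·(0.2000+3.9000) = 5.7400 m
residual clearance needed = 0.2500+0.0300+0.0100 = 0.2900 m
S_min ≈ 0.3900+3.8025+5.7400+0.2900  ⇒  S_min = 4089/400 m

S_min = 4089/400 m = 10.2225 m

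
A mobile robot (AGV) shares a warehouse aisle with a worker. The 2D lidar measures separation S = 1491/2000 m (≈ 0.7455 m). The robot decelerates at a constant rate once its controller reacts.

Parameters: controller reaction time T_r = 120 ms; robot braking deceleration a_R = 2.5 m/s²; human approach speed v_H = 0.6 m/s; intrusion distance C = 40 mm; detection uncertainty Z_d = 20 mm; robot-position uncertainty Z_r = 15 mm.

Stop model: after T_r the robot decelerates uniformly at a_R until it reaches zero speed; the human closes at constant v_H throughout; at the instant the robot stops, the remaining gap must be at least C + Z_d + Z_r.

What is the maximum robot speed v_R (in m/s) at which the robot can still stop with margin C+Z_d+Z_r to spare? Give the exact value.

quadratic (1/5)·v² + (9/25)·v + (-1197/2000) = 0
  disc = (9/25)² − 4·(1/5)·(-1197/2000) = 1521/2500 ; √disc = 39/50
  v_R = (−(9/25) + 39/50) / (2·(1/5)) = 21/20 m/s
check:
braking lasts T_s = (21/20)/(5/2) = 0.4200 s
robot in T_r: 1.0500·0.1200 = 0.1260 m
robot under decel: 1.0500²/(2·2.5000) = 0.2205 m
human closes 0.6000·0.5400 = 0.3240 m
residual clearance needed = 0.0400+0.0200+0.0150 = 0.0750 m
sum ≈ 0.1260+0.2205+0.3240+0.0750 ≈ 0.7455 m = S ✓

v_R_max = 21/20 m/s = 1.0500 m/s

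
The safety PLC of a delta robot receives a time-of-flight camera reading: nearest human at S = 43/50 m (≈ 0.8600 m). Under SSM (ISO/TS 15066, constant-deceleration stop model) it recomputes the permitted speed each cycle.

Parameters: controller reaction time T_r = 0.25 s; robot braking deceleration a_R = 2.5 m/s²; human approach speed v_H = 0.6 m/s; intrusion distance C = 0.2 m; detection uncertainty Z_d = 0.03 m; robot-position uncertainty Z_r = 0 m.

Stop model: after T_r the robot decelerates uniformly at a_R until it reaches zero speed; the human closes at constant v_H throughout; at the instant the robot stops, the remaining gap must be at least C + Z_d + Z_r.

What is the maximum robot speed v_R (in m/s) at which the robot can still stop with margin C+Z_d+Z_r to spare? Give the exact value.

quadratic (1/5)·v² + (49/100)·v + (-12/25) = 0
  disc = (49/100)² − 4·(1/5)·(-12/25) = 6241/10000 ; √disc = 79/100
  v_R = (−(49/100) + 79/100) / (2·(1/5)) = 3/4 m/s
check:
braking lasts T_s = (3/4)/(5/2) = 0.3000 s
robot in T_r: 0.7500·0.2500 = 0.1875 m
robot covers 0.7500·0.3000 − ½·2.5000·0.3000² = 0.1125 m while stopping
human closes 0.6000·0.5500 = 0.3300 m
residual clearance needed = 0.2000+0.0300+0.0000 = 0.2300 m
sum ≈ 0.1875+0.1125+0.3300+0.2300 ≈ 0.8600 m = S ✓

v_R_max = 3/4 m/s = 0.7500 m/s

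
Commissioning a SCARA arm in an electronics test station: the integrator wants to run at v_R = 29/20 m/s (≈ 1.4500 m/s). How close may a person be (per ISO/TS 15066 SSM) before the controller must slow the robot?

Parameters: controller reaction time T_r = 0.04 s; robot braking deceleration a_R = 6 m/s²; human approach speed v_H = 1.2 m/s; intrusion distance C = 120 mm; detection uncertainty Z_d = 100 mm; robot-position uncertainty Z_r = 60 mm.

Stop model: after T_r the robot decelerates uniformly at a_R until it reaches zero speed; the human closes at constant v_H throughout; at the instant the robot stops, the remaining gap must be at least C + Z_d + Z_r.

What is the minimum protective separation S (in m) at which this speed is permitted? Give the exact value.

S_min = 20429/24000 m = 0.8512 m

braking lasts T_s = (29/20)/6 = 0.2417 s
robot covers v_R·T_r = 1.4500·0.0400 = 0.0580 m before braking
robot covers 1.4500·0.2417 − ½·6.0000·0.2417² = 0.1752 m while stopping
person approaches 1.2000·(0.0400+0.2417) = 0.3380 m
margins: 0.1200+0.1000+0.0600 = 0.2800 m
S_min ≈ 0.0580+0.1752+0.3380+0.2800  ⇒  S_min = 20429/24000 m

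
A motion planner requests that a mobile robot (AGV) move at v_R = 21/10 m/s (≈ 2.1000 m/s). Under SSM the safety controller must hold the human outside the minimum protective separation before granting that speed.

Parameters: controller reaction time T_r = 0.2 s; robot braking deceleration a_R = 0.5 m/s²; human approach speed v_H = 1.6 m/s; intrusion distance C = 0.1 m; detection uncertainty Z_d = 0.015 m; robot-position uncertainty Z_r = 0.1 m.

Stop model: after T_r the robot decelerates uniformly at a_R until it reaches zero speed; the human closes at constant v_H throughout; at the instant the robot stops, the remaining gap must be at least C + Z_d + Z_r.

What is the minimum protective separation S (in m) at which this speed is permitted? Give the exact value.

S_min = 2417/200 m = 12.0850 m

stop time T_s = (21/10)/(1/2) = 4.2000 s
reaction-phase robot travel = 2.1000·0.2000 = 0.4200 m
robot covers 2.1000·4.2000 − ½·0.5000·4.2000² = 4.4100 m while stopping
human over T_r+T_s: 1.6000·(0.2000+4.2000) = 7.0400 m
C+Z_d+Z_r = 0.1000+0.0150+0.1000 = 0.2150 m
S_min ≈ 0.4200+4.4100+7.0400+0.2150  ⇒  S_min = 2417/200 m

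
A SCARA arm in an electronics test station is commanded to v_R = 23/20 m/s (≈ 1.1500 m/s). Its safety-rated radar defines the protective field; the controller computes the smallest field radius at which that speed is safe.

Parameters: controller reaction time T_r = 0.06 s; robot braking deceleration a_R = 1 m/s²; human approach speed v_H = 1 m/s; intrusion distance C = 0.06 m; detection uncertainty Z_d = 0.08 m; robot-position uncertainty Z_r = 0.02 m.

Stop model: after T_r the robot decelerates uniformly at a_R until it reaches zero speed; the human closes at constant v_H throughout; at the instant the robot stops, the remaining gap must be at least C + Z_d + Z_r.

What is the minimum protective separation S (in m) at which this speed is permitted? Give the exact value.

T_s = v_R/a_R = (23/20)/1 = 1.1500 s
reaction-phase robot travel = 1.1500·0.0600 = 0.0690 m
robot under decel: 1.1500²/(2·1.0000) = 0.6613 m
human closes 1.0000·1.2100 = 1.2100 m
margins: 0.0600+0.0800+0.0200 = 0.1600 m
S_min ≈ 0.0690+0.6613+1.2100+0.1600  ⇒  S_min = 8401/4000 m

S_min = 8401/4000 m = 2.1002 m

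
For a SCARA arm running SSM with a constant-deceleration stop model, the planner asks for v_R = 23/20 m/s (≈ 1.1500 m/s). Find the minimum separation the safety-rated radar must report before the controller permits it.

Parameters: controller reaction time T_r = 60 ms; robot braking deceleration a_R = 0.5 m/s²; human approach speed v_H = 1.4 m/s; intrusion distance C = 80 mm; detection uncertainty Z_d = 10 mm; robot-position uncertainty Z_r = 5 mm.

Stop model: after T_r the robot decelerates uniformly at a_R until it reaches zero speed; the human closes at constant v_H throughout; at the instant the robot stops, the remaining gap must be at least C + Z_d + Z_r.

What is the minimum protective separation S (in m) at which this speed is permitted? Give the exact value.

S_min = 9581/2000 m = 4.7905 m

braking lasts T_s = (23/20)/(1/2) = 2.3000 s
reaction-phase robot travel = 1.1500·0.0600 = 0.0690 m
robot under decel: 1.1500²/(2·0.5000) = 1.3225 m
person approaches 1.4000·(0.0600+2.3000) = 3.3040 m
residual clearance needed = 0.0800+0.0100+0.0050 = 0.0950 m
S_min ≈ 0.0690+1.3225+3.3040+0.0950  ⇒  S_min = 9581/2000 m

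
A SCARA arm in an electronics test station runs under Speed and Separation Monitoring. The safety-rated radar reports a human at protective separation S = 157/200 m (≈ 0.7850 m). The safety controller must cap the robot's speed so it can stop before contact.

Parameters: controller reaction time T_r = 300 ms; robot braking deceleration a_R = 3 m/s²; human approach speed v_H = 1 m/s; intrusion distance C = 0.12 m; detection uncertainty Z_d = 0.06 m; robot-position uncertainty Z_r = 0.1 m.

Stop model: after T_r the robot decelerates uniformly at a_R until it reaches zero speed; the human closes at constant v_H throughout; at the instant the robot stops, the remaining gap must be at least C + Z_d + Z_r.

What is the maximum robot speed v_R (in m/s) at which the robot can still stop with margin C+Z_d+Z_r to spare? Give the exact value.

quadratic (1/6)·v² + (19/30)·v + (-41/200) = 0
  disc = (19/30)² − 4·(1/6)·(-41/200) = 121/225 ; √disc = 11/15
  v_R = (−(19/30) + 11/15) / (2·(1/6)) = 3/10 m/s
check:
stop time T_s = (3/10)/3 = 0.1000 s
reaction-phase robot travel = 0.3000·0.3000 = 0.0900 m
robot covers 0.3000·0.1000 − ½·3.0000·0.1000² = 0.0150 m while stopping
human over T_r+T_s: 1.0000·(0.3000+0.1000) = 0.4000 m
residual clearance needed = 0.1200+0.0600+0.1000 = 0.2800 m
sum ≈ 0.0900+0.0150+0.4000+0.2800 ≈ 0.7850 m = S ✓

v_R_max = 3/10 m/s = 0.3000 m/s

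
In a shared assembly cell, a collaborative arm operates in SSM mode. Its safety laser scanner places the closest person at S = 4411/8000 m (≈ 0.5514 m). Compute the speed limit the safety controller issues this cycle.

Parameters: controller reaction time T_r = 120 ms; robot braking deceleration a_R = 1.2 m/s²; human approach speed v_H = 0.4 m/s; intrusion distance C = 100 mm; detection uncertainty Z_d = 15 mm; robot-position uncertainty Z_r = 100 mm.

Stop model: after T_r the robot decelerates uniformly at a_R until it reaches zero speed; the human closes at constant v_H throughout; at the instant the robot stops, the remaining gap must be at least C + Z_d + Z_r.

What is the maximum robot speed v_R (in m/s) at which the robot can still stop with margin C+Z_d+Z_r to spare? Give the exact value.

collect terms ⇒ (5/12)·v_R² + (34/75)·v_R + (-2307/8000) = 0
  disc = (34/75)² − 4·(5/12)·(-2307/8000) = 247009/360000 ; √disc = 497/600
  v_R = (−(34/75) + 497/600) / (2·(5/12)) = 9/20 m/s
check:
T_s = v_R/a_R = (9/20)/(6/5) = 0.3750 s
reaction-phase robot travel = 0.4500·0.1200 = 0.0540 m
robot under decel: 0.4500²/(2·1.2000) = 0.0844 m
human closes 0.4000·0.4950 = 0.1980 m
residual clearance needed = 0.1000+0.0150+0.1000 = 0.2150 m
sum ≈ 0.0540+0.0844+0.1980+0.2150 ≈ 0.5514 m = S ✓

v_R_max = 9/20 m/s = 0.4500 m/s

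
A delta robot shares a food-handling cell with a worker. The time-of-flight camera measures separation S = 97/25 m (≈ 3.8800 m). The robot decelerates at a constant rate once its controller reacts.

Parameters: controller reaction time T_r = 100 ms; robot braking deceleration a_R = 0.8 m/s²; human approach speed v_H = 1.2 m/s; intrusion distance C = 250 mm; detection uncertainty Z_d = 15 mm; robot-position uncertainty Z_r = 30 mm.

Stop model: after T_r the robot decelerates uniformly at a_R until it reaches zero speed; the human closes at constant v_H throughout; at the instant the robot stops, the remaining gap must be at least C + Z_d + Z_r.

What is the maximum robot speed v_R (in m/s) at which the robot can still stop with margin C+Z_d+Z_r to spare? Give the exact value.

v_R_max = 7/5 m/s = 1.4000 m/s

at the boundary: (5/8)·v² + (8/5)·v + (-693/200) = 0
  disc = (8/5)² − 4·(5/8)·(-693/200) = 4489/400 ; √disc = 67/20
  v_R = (−(8/5) + 67/20) / (2·(5/8)) = 7/5 m/s
check:
stop time T_s = (7/5)/(4/5) = 1.7500 s
reaction-phase robot travel = 1.4000·0.1000 = 0.1400 m
robot under decel: 1.4000²/(2·0.8000) = 1.2250 m
human over T_r+T_s: 1.2000·(0.1000+1.7500) = 2.2200 m
margins: 0.2500+0.0150+0.0300 = 0.2950 m
sum ≈ 0.1400+1.2250+2.2200+0.2950 ≈ 3.8800 m = S ✓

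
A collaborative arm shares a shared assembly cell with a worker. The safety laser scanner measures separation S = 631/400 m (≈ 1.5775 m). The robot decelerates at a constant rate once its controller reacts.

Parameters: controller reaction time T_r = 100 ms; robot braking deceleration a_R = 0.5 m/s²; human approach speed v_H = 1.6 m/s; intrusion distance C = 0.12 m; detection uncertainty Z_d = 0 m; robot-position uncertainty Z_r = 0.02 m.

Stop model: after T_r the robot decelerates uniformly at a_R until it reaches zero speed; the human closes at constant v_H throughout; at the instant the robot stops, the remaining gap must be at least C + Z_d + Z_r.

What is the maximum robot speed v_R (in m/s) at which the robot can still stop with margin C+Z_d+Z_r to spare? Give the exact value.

at the boundary: (1)·v² + (33/10)·v + (-511/400) = 0
  disc = (33/10)² − 4·(1)·(-511/400) = 16 ; √disc = 4
  v_R = (−(33/10) + 4) / (2·(1)) = 7/20 m/s
check:
braking lasts T_s = (7/20)/(1/2) = 0.7000 s
robot covers v_R·T_r = 0.3500·0.1000 = 0.0350 m before braking
robot under decel: 0.3500²/(2·0.5000) = 0.1225 m
human over T_r+T_s: 1.6000·(0.1000+0.7000) = 1.2800 m
C+Z_d+Z_r = 0.1200+0.0000+0.0200 = 0.1400 m
sum ≈ 0.0350+0.1225+1.2800+0.1400 ≈ 1.5775 m = S ✓

v_R_max = 7/20 m/s = 0.3500 m/s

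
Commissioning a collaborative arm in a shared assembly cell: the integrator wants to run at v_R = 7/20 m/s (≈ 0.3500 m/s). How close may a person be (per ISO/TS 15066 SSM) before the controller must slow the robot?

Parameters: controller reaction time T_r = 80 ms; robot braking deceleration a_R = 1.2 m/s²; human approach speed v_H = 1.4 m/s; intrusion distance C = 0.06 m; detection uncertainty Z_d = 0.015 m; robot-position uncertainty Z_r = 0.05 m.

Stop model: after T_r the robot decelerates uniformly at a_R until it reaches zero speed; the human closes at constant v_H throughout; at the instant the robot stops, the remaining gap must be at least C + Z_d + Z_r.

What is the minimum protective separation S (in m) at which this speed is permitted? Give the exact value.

braking lasts T_s = (7/20)/(6/5) = 0.2917 s
robot in T_r: 0.3500·0.0800 = 0.0280 m
robot under decel: 0.3500²/(2·1.2000) = 0.0510 m
human closes 1.4000·0.3717 = 0.5203 m
margins: 0.0600+0.0150+0.0500 = 0.1250 m
S_min ≈ 0.0280+0.0510+0.5203+0.1250  ⇒  S_min = 1159/1600 m

S_min = 1159/1600 m = 0.7244 m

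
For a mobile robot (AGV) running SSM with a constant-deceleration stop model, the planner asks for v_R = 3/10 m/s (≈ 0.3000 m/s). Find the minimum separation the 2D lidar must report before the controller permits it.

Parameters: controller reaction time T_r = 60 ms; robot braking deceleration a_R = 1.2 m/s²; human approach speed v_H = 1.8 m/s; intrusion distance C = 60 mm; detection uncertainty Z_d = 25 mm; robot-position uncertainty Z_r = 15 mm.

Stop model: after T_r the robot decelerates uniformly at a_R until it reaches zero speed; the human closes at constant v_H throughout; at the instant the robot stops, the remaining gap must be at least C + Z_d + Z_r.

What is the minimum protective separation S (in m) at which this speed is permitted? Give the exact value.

S_min = 1427/2000 m = 0.7135 m

stop time T_s = (3/10)/(6/5) = 0.2500 s
robot in T_r: 0.3000·0.0600 = 0.0180 m
robot covers 0.3000·0.2500 − ½·1.2000·0.2500² = 0.0375 m while stopping
human over T_r+T_s: 1.8000·(0.0600+0.2500) = 0.5580 m
residual clearance needed = 0.0600+0.0250+0.0150 = 0.1000 m
S_min ≈ 0.0180+0.0375+0.5580+0.1000  ⇒  S_min = 1427/2000 m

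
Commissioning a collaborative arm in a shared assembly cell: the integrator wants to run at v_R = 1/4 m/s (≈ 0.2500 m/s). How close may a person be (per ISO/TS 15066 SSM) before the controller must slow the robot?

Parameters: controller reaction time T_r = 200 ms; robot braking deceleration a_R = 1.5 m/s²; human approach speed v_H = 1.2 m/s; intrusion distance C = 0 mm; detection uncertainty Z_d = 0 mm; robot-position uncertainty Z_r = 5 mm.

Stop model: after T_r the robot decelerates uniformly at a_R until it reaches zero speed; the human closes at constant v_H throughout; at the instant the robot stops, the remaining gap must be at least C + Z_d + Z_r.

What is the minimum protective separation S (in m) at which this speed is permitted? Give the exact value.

T_s = v_R/a_R = (1/4)/(3/2) = 0.1667 s
robot in T_r: 0.2500·0.2000 = 0.0500 m
braking distance = 0.2500²/(2·1.5000) = 0.0208 m
person approaches 1.2000·(0.2000+0.1667) = 0.4400 m
C+Z_d+Z_r = 0.0000+0.0000+0.0050 = 0.0050 m
S_min ≈ 0.0500+0.0208+0.4400+0.0050  ⇒  S_min = 619/1200 m

S_min = 619/1200 m = 0.5158 m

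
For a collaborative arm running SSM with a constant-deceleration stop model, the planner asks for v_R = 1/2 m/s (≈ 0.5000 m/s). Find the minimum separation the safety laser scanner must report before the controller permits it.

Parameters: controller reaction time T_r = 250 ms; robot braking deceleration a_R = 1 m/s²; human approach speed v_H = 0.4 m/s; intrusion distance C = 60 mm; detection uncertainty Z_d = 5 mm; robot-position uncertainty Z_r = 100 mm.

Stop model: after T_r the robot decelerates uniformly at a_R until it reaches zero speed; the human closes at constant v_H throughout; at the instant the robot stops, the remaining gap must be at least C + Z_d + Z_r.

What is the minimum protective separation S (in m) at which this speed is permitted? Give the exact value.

T_s = v_R/a_R = (1/2)/1 = 0.5000 s
robot in T_r: 0.5000·0.2500 = 0.1250 m
robot covers 0.5000·0.5000 − ½·1.0000·0.5000² = 0.1250 m while stopping
person approaches 0.4000·(0.2500+0.5000) = 0.3000 m
C+Z_d+Z_r = 0.0600+0.0050+0.1000 = 0.1650 m
S_min ≈ 0.1250+0.1250+0.3000+0.1650  ⇒  S_min = 143/200 m

S_min = 143/200 m = 0.7150 m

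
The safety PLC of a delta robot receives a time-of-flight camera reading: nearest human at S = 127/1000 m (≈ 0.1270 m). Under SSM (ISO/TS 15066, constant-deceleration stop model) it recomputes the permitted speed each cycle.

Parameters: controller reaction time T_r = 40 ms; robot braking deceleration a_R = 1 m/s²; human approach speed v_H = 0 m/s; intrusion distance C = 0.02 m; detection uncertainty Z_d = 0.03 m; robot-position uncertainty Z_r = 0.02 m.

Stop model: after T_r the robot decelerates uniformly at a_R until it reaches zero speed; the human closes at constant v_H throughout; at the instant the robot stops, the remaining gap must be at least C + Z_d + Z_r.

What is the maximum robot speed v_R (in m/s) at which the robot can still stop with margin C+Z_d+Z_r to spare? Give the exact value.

quadratic (1/2)·v² + (1/25)·v + (-57/1000) = 0
  disc = (1/25)² − 4·(1/2)·(-57/1000) = 289/2500 ; √disc = 17/50
  v_R = (−(1/25) + 17/50) / (2·(1/2)) = 3/10 m/s
check:
braking lasts T_s = (3/10)/1 = 0.3000 s
robot covers v_R·T_r = 0.3000·0.0400 = 0.0120 m before braking
braking distance = 0.3000²/(2·1.0000) = 0.0450 m
human over T_r+T_s: 0.0000·(0.0400+0.3000) = 0.0000 m
margins: 0.0200+0.0300+0.0200 = 0.0700 m
sum ≈ 0.0120+0.0450+0.0000+0.0700 ≈ 0.1270 m = S ✓

v_R_max = 3/10 m/s = 0.3000 m/s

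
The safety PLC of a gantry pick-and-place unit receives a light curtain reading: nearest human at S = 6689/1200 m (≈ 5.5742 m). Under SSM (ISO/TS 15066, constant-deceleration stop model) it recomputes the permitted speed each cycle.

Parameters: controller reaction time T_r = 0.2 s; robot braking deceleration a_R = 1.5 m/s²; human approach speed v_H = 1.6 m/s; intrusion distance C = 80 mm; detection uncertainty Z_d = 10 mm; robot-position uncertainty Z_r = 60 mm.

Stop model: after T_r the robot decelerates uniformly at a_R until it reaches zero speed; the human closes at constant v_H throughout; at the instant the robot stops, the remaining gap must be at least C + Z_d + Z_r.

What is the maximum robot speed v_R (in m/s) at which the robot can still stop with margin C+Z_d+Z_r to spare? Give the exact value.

at the boundary: (1/3)·v² + (19/15)·v + (-245/48) = 0
  disc = (19/15)² − 4·(1/3)·(-245/48) = 841/100 ; √disc = 29/10
  v_R = (−(19/15) + 29/10) / (2·(1/3)) = 49/20 m/s
check:
T_s = v_R/a_R = (49/20)/(3/2) = 1.6333 s
robot in T_r: 2.4500·0.2000 = 0.4900 m
braking distance = 2.4500²/(2·1.5000) = 2.0008 m
human over T_r+T_s: 1.6000·(0.2000+1.6333) = 2.9333 m
C+Z_d+Z_r = 0.0800+0.0100+0.0600 = 0.1500 m
sum ≈ 0.4900+2.0008+2.9333+0.1500 ≈ 5.5742 m = S ✓

v_R_max = 49/20 m/s = 2.4500 m/s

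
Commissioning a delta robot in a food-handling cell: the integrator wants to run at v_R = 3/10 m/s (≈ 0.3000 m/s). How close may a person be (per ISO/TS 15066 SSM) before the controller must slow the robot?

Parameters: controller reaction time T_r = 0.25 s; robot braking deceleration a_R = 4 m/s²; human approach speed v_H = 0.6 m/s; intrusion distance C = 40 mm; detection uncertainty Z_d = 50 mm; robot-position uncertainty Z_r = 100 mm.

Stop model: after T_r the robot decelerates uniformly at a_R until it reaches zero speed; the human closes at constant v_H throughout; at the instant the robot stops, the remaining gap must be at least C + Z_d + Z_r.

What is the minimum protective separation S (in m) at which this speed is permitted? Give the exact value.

S_min = 377/800 m = 0.4713 m

stop time T_s = (3/10)/4 = 0.0750 s
robot covers v_R·T_r = 0.3000·0.2500 = 0.0750 m before braking
robot under decel: 0.3000²/(2·4.0000) = 0.0112 m
person approaches 0.6000·(0.2500+0.0750) = 0.1950 m
C+Z_d+Z_r = 0.0400+0.0500+0.1000 = 0.1900 m
S_min ≈ 0.0750+0.0112+0.1950+0.1900  ⇒  S_min = 377/800 m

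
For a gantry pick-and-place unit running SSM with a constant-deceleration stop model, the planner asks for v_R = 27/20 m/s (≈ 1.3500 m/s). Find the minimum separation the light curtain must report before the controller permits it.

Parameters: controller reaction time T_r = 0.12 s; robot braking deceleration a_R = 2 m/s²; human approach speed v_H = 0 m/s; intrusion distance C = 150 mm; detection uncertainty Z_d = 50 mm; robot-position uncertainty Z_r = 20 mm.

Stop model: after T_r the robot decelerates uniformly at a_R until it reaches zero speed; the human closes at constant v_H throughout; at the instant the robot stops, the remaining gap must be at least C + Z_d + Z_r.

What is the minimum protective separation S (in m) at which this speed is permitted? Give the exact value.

stop time T_s = (27/20)/2 = 0.6750 s
robot in T_r: 1.3500·0.1200 = 0.1620 m
robot covers 1.3500·0.6750 − ½·2.0000·0.6750² = 0.4556 m while stopping
human closes 0.0000·0.7950 = 0.0000 m
C+Z_d+Z_r = 0.1500+0.0500+0.0200 = 0.2200 m
S_min ≈ 0.1620+0.4556+0.0000+0.2200  ⇒  S_min = 6701/8000 m

S_min = 6701/8000 m = 0.8376 m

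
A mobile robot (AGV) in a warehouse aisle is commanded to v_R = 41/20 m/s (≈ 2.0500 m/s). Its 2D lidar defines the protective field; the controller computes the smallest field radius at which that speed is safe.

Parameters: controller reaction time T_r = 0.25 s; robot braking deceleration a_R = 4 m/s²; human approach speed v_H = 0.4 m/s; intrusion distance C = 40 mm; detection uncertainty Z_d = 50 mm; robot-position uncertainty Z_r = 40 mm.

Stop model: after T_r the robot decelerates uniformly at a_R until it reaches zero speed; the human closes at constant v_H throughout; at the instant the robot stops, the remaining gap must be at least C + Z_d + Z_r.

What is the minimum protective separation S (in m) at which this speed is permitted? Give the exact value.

S_min = 4713/3200 m = 1.4728 m

stop time T_s = (41/20)/4 = 0.5125 s
robot covers v_R·T_r = 2.0500·0.2500 = 0.5125 m before braking
robot under decel: 2.0500²/(2·4.0000) = 0.5253 m
human over T_r+T_s: 0.4000·(0.2500+0.5125) = 0.3050 m
C+Z_d+Z_r = 0.0400+0.0500+0.0400 = 0.1300 m
S_min ≈ 0.5125+0.5253+0.3050+0.1300  ⇒  S_min = 4713/3200 m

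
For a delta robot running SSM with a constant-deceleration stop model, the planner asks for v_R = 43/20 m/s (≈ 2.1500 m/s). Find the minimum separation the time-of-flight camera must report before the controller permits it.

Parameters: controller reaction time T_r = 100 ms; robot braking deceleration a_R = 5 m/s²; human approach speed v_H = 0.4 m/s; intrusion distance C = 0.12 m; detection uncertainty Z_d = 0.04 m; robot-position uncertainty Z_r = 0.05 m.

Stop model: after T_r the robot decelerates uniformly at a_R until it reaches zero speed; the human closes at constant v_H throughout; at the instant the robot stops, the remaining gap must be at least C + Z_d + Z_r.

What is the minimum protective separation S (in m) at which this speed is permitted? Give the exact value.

braking lasts T_s = (43/20)/5 = 0.4300 s
reaction-phase robot travel = 2.1500·0.1000 = 0.2150 m
braking distance = 2.1500²/(2·5.0000) = 0.4622 m
person approaches 0.4000·(0.1000+0.4300) = 0.2120 m
margins: 0.1200+0.0400+0.0500 = 0.2100 m
S_min ≈ 0.2150+0.4622+0.2120+0.2100  ⇒  S_min = 4397/4000 m

S_min = 4397/4000 m = 1.0993 m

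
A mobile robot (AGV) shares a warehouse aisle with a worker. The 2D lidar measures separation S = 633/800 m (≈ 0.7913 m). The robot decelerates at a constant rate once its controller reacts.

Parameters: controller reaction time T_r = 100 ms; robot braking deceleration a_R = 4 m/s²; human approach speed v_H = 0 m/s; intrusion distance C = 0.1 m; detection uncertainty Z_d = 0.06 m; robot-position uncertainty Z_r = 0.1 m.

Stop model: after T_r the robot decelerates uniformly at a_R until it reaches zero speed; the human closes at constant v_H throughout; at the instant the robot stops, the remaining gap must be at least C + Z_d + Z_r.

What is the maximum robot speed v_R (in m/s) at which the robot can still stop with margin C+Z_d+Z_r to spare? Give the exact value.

at the boundary: (1/8)·v² + (1/10)·v + (-17/32) = 0
  disc = (1/10)² − 4·(1/8)·(-17/32) = 441/1600 ; √disc = 21/40
  v_R = (−(1/10) + 21/40) / (2·(1/8)) = 17/10 m/s
check:
T_s = v_R/a_R = (17/10)/4 = 0.4250 s
robot in T_r: 1.7000·0.1000 = 0.1700 m
robot under decel: 1.7000²/(2·4.0000) = 0.3613 m
person approaches 0.0000·(0.1000+0.4250) = 0.0000 m
C+Z_d+Z_r = 0.1000+0.0600+0.1000 = 0.2600 m
sum ≈ 0.1700+0.3613+0.0000+0.2600 ≈ 0.7913 m = S ✓

v_R_max = 17/10 m/s = 1.7000 m/s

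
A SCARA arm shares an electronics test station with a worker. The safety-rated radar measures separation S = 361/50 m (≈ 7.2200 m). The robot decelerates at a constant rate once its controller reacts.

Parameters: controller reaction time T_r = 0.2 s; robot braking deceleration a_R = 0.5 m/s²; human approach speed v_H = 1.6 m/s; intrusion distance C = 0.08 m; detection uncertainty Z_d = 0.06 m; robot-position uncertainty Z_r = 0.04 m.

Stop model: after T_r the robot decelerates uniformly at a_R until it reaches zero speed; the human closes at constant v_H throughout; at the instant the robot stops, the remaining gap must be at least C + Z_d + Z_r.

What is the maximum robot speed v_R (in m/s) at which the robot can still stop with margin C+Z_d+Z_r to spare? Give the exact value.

v_R_max = 7/5 m/s = 1.4000 m/s

at the boundary: (1)·v² + (17/5)·v + (-168/25) = 0
  disc = (17/5)² − 4·(1)·(-168/25) = 961/25 ; √disc = 31/5
  v_R = (−(17/5) + 31/5) / (2·(1)) = 7/5 m/s
check:
T_s = v_R/a_R = (7/5)/(1/2) = 2.8000 s
robot covers v_R·T_r = 1.4000·0.2000 = 0.2800 m before braking
robot covers 1.4000·2.8000 − ½·0.5000·2.8000² = 1.9600 m while stopping
person approaches 1.6000·(0.2000+2.8000) = 4.8000 m
margins: 0.0800+0.0600+0.0400 = 0.1800 m
sum ≈ 0.2800+1.9600+4.8000+0.1800 ≈ 7.2200 m = S ✓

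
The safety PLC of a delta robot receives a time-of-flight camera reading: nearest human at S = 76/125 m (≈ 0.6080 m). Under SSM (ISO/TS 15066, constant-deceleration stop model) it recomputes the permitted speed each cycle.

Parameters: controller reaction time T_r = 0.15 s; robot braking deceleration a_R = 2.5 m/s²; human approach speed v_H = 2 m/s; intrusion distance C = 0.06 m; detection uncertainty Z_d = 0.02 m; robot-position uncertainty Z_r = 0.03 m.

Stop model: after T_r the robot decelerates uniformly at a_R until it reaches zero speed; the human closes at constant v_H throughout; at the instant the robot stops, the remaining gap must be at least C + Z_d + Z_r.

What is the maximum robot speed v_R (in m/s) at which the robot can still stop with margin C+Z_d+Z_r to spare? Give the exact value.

collect terms ⇒ (1/5)·v_R² + (19/20)·v_R + (-99/500) = 0
  disc = (19/20)² − 4·(1/5)·(-99/500) = 10609/10000 ; √disc = 103/100
  v_R = (−(19/20) + 103/100) / (2·(1/5)) = 1/5 m/s
check:
braking lasts T_s = (1/5)/(5/2) = 0.0800 s
robot covers v_R·T_r = 0.2000·0.1500 = 0.0300 m before braking
robot under decel: 0.2000²/(2·2.5000) = 0.0080 m
human over T_r+T_s: 2.0000·(0.1500+0.0800) = 0.4600 m
C+Z_d+Z_r = 0.0600+0.0200+0.0300 = 0.1100 m
sum ≈ 0.0300+0.0080+0.4600+0.1100 ≈ 0.6080 m = S ✓

v_R_max = 1/5 m/s = 0.2000 m/s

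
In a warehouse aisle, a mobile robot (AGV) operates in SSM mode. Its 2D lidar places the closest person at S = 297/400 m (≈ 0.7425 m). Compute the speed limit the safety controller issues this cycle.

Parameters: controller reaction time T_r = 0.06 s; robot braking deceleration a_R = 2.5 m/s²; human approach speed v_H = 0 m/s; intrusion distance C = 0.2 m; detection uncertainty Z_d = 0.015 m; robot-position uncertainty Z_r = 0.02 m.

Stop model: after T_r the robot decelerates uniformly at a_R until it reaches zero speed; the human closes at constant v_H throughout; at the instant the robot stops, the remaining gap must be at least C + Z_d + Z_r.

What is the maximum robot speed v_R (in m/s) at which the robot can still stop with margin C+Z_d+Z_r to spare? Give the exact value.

at the boundary: (1/5)·v² + (3/50)·v + (-203/400) = 0
  disc = (3/50)² − 4·(1/5)·(-203/400) = 256/625 ; √disc = 16/25
  v_R = (−(3/50) + 16/25) / (2·(1/5)) = 29/20 m/s
check:
T_s = v_R/a_R = (29/20)/(5/2) = 0.5800 s
robot in T_r: 1.4500·0.0600 = 0.0870 m
braking distance = 1.4500²/(2·2.5000) = 0.4205 m
person approaches 0.0000·(0.0600+0.5800) = 0.0000 m
margins: 0.2000+0.0150+0.0200 = 0.2350 m
sum ≈ 0.0870+0.4205+0.0000+0.2350 ≈ 0.7425 m = S ✓

v_R_max = 29/20 m/s = 1.4500 m/s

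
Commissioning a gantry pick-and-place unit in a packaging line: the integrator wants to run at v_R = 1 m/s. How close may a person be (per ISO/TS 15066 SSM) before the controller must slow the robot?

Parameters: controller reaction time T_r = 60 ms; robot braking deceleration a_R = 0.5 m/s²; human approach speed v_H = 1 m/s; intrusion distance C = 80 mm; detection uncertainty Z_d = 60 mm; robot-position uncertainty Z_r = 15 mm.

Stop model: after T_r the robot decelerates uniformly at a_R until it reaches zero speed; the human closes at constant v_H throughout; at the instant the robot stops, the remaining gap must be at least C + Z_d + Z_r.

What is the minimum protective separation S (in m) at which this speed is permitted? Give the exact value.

S_min = 131/40 m = 3.2750 m

stop time T_s = 1/(1/2) = 2.0000 s
robot covers v_R·T_r = 1.0000·0.0600 = 0.0600 m before braking
robot under decel: 1.0000²/(2·0.5000) = 1.0000 m
human over T_r+T_s: 1.0000·(0.0600+2.0000) = 2.0600 m
C+Z_d+Z_r = 0.0800+0.0600+0.0150 = 0.1550 m
S_min ≈ 0.0600+1.0000+2.0600+0.1550  ⇒  S_min = 131/40 m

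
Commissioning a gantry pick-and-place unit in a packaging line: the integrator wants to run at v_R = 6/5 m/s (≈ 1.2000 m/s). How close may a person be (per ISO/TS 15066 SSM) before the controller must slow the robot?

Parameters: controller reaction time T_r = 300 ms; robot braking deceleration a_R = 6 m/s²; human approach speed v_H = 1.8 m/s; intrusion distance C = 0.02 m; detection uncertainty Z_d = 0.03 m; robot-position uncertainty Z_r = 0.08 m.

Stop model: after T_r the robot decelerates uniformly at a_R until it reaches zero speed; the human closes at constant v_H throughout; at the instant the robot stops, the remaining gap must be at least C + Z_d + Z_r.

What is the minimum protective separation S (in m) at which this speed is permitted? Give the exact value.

stop time T_s = (6/5)/6 = 0.2000 s
robot in T_r: 1.2000·0.3000 = 0.3600 m
braking distance = 1.2000²/(2·6.0000) = 0.1200 m
human over T_r+T_s: 1.8000·(0.3000+0.2000) = 0.9000 m
margins: 0.0200+0.0300+0.0800 = 0.1300 m
S_min ≈ 0.3600+0.1200+0.9000+0.1300  ⇒  S_min = 151/100 m

S_min = 151/100 m = 1.5100 m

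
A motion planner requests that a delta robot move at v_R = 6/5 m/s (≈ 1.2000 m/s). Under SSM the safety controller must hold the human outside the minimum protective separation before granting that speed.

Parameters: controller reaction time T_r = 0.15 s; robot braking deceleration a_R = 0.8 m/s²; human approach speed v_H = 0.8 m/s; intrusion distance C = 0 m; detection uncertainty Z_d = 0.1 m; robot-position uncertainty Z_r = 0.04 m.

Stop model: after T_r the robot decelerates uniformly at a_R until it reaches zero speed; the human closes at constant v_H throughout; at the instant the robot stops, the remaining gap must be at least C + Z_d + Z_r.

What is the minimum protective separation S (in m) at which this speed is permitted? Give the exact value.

stop time T_s = (6/5)/(4/5) = 1.5000 s
reaction-phase robot travel = 1.2000·0.1500 = 0.1800 m
robot covers 1.2000·1.5000 − ½·0.8000·1.5000² = 0.9000 m while stopping
person approaches 0.8000·(0.1500+1.5000) = 1.3200 m
residual clearance needed = 0.0000+0.1000+0.0400 = 0.1400 m
S_min ≈ 0.1800+0.9000+1.3200+0.1400  ⇒  S_min = 127/50 m

S_min = 127/50 m = 2.5400 m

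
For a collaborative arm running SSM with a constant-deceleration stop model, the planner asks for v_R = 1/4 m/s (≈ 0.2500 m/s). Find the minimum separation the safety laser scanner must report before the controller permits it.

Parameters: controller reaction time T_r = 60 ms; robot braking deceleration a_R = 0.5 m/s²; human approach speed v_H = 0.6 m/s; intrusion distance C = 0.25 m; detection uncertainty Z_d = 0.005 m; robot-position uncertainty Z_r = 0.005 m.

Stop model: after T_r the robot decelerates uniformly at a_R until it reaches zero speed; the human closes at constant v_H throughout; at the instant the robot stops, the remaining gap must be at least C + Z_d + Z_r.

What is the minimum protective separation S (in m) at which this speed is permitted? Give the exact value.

S_min = 1347/2000 m = 0.6735 m

T_s = v_R/a_R = (1/4)/(1/2) = 0.5000 s
robot covers v_R·T_r = 0.2500·0.0600 = 0.0150 m before braking
braking distance = 0.2500²/(2·0.5000) = 0.0625 m
human over T_r+T_s: 0.6000·(0.0600+0.5000) = 0.3360 m
margins: 0.2500+0.0050+0.0050 = 0.2600 m
S_min ≈ 0.0150+0.0625+0.3360+0.2600  ⇒  S_min = 1347/2000 m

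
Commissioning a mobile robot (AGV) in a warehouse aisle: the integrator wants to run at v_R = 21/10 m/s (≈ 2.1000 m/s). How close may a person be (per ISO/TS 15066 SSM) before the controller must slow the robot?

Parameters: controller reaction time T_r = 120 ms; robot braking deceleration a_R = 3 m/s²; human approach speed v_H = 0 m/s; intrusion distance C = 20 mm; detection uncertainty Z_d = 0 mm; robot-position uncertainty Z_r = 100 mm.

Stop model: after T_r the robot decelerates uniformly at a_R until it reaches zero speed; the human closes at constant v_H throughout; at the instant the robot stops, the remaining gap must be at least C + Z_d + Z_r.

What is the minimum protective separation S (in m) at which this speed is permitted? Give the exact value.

T_s = v_R/a_R = (21/10)/3 = 0.7000 s
reaction-phase robot travel = 2.1000·0.1200 = 0.2520 m
braking distance = 2.1000²/(2·3.0000) = 0.7350 m
human closes 0.0000·0.8200 = 0.0000 m
C+Z_d+Z_r = 0.0200+0.0000+0.1000 = 0.1200 m
S_min ≈ 0.2520+0.7350+0.0000+0.1200  ⇒  S_min = 1107/1000 m

S_min = 1107/1000 m = 1.1070 m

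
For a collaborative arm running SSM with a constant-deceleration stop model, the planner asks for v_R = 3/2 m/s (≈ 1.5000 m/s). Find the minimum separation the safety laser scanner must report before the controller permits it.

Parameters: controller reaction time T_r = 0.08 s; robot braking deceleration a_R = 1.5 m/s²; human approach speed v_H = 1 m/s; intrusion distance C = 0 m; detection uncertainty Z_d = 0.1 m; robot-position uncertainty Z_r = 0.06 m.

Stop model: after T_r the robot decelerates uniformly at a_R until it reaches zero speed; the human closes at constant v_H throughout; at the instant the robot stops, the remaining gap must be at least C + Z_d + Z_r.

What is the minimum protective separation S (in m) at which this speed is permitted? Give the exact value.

S_min = 211/100 m = 2.1100 m

braking lasts T_s = (3/2)/(3/2) = 1.0000 s
reaction-phase robot travel = 1.5000·0.0800 = 0.1200 m
robot covers 1.5000·1.0000 − ½·1.5000·1.0000² = 0.7500 m while stopping
human over T_r+T_s: 1.0000·(0.0800+1.0000) = 1.0800 m
residual clearance needed = 0.0000+0.1000+0.0600 = 0.1600 m
S_min ≈ 0.1200+0.7500+1.0800+0.1600  ⇒  S_min = 211/100 m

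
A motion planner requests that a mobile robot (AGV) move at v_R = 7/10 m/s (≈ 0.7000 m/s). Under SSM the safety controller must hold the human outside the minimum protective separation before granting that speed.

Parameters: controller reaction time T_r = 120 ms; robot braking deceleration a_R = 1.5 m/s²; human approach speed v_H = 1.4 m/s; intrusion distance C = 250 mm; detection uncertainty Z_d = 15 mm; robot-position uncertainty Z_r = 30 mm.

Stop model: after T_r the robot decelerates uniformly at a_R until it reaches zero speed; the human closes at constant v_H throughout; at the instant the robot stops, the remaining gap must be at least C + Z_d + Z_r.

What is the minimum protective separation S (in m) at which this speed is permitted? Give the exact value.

S_min = 4091/3000 m = 1.3637 m

T_s = v_R/a_R = (7/10)/(3/2) = 0.4667 s
robot in T_r: 0.7000·0.1200 = 0.0840 m
braking distance = 0.7000²/(2·1.5000) = 0.1633 m
person approaches 1.4000·(0.1200+0.4667) = 0.8213 m
residual clearance needed = 0.2500+0.0150+0.0300 = 0.2950 m
S_min ≈ 0.0840+0.1633+0.8213+0.2950  ⇒  S_min = 4091/3000 m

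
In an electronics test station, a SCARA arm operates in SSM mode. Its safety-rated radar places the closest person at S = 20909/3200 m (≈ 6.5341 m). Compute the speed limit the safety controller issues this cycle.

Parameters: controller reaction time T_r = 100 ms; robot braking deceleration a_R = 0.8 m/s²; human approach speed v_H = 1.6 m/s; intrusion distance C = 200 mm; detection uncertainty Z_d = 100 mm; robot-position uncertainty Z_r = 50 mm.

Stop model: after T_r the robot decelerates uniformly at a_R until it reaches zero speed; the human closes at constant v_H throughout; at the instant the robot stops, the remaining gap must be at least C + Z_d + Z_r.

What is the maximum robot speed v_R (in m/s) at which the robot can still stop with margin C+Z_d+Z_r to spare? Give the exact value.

collect terms ⇒ (5/8)·v_R² + (21/10)·v_R + (-19277/3200) = 0
  disc = (21/10)² − 4·(5/8)·(-19277/3200) = 124609/6400 ; √disc = 353/80
  v_R = (−(21/10) + 353/80) / (2·(5/8)) = 37/20 m/s
check:
stop time T_s = (37/20)/(4/5) = 2.3125 s
robot covers v_R·T_r = 1.8500·0.1000 = 0.1850 m before braking
robot under decel: 1.8500²/(2·0.8000) = 2.1391 m
human closes 1.6000·2.4125 = 3.8600 m
margins: 0.2000+0.1000+0.0500 = 0.3500 m
sum ≈ 0.1850+2.1391+3.8600+0.3500 ≈ 6.5341 m = S ✓

v_R_max = 37/20 m/s = 1.8500 m/s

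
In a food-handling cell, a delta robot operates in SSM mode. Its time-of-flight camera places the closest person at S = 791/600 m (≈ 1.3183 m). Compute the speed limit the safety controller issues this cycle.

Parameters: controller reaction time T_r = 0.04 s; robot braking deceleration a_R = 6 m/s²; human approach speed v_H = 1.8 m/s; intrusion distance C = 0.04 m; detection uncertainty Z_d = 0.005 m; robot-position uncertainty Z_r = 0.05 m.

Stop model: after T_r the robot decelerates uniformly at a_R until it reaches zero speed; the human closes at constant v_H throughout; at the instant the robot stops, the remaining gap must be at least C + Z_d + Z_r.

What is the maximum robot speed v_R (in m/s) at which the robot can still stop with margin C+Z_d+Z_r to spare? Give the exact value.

v_R_max = 11/5 m/s = 2.2000 m/s

quadratic (1/12)·v² + (17/50)·v + (-1727/1500) = 0
  disc = (17/50)² − 4·(1/12)·(-1727/1500) = 2809/5625 ; √disc = 53/75
  v_R = (−(17/50) + 53/75) / (2·(1/12)) = 11/5 m/s
check:
T_s = v_R/a_R = (11/5)/6 = 0.3667 s
robot covers v_R·T_r = 2.2000·0.0400 = 0.0880 m before braking
robot under decel: 2.2000²/(2·6.0000) = 0.4033 m
person approaches 1.8000·(0.0400+0.3667) = 0.7320 m
residual clearance needed = 0.0400+0.0050+0.0500 = 0.0950 m
sum ≈ 0.0880+0.4033+0.7320+0.0950 ≈ 1.3183 m = S ✓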